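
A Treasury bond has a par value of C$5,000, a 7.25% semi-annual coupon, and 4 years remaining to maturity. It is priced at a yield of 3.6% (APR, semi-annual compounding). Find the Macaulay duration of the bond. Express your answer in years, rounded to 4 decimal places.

3.5759 years

Periodic yield y = 0.018. Discount each cash flow and weight by its period:
  t   CF        PV=CF/(1+0.018)^t    t·PV
  1       181.25       178.0452       178.0452
  2       181.25       174.8970       349.7941
  3       181.25       171.8046       515.4137
  4       181.25       168.7668       675.0670
  5       181.25       165.7827       828.9133
  6       181.25       162.8513       977.1081
  7       181.25       159.9719     1,119.8030
  8     5,181.25     4,492.1301    35,937.0406
  Σ                  5,674.2495    40,581.1850
Price P = Σ PV = 5,674.2495.
Macaulay duration = Σ(t·PV) / P = 40,581.1850 / 5,674.2495 = 7.15182 half-year periods.
In years: 7.15182 / 2 = 3.57591 years.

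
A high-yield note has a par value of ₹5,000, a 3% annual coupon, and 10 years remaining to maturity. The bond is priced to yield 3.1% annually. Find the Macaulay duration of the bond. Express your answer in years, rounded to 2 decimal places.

Periodic yield y = 0.031. Discount each cash flow and weight by its year:
  t   CF        PV=CF/(1+0.031)^t    t·PV
  1       150.00       145.4898       145.4898
  2       150.00       141.1152       282.2305
  3       150.00       136.8722       410.6166
  4       150.00       132.7567       531.0270
  5       150.00       128.7650       643.8251
  6       150.00       124.8933       749.3600
  7       150.00       121.1381       847.9664
  8       150.00       117.4957       939.9655
  9       150.00       113.9628     1,025.6656
  10    5,150.00     3,795.0769    37,950.7686
  Σ                  4,957.5658    43,526.9152
Price P = Σ PV = 4,957.5658.
Macaulay duration = Σ(t·PV) / P = 43,526.9152 / 4,957.5658 = 8.77990 years.

8.78 years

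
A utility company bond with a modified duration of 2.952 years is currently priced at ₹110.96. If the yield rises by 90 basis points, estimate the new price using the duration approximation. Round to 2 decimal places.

Duration approximation: ΔP/P ≈ -D_mod · Δy = -2.952 × (+0.009) = -0.026568.
New price ≈ 110.96 × (1 - 0.026568) = 108.01201472.

₹108.01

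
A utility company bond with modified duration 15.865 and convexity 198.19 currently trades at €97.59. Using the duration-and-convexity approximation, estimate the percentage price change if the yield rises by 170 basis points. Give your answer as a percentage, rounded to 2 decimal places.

Duration effect: -D_mod·Δy = -15.865 × (+0.017) = -0.269705
Convexity effect: ½·C·(Δy)² = 0.5 × 198.19 × (0.017)² = +0.028638455
ΔP/P ≈ -0.269705 + 0.028638455 = -0.241066545
= -24.1066545%.

-24.11%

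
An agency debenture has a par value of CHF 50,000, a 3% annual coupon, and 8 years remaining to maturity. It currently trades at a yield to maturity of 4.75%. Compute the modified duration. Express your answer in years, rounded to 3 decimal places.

Periodic yield y = 0.0475. First find Macaulay duration:
  t   CF        PV=CF/(1+0.0475)^t    t·PV
  1     1,500.00     1,431.9809     1,431.9809
  2     1,500.00     1,367.0462     2,734.0924
  3     1,500.00     1,305.0560     3,915.1681
  4     1,500.00     1,245.8769     4,983.5076
  5     1,500.00     1,189.3813     5,946.9064
  6     1,500.00     1,135.4475     6,812.6852
  7     1,500.00     1,083.9595     7,587.7162
  8    51,500.00    35,528.3449   284,226.7590
  Σ                 44,287.0932   317,638.8159
P = 44,287.0932; Macaulay duration = 317,638.8159 / 44,287.0932 = 7.17227 years.
Modified duration = D_Mac / (1 + y) = 7.17227 / 1.0475 = 6.84703 years.

6.847 years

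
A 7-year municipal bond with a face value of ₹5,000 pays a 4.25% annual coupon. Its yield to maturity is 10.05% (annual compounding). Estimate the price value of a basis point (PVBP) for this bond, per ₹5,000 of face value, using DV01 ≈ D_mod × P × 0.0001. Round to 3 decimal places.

₹1.967

Periodic yield y = 0.1005.
  t   CF        PV=CF/(1+0.1005)^t    t·PV
  1       212.50       193.0940       193.0940
  2       212.50       175.4603       350.9206
  3       212.50       159.4369       478.3106
  4       212.50       144.8768       579.5071
  5       212.50       131.6463       658.2316
  6       212.50       119.6241       717.7445
  7     5,212.50     2,666.3413    18,664.3891
  Σ                  3,590.4797    21,642.1976
P = 3,590.4797; D_Mac = 6.02766 yrs; D_mod = 5.47720 yrs.
DV01 ≈ 5.47720 × 3,590.4797 × 0.0001 = 1.966579.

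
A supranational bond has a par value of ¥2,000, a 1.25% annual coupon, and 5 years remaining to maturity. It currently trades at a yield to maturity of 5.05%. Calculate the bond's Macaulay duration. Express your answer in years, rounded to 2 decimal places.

4.86 years

Periodic yield y = 0.0505. Discount each cash flow and weight by its year:
  t   CF        PV=CF/(1+0.0505)^t    t·PV
  1        25.00        23.7982        23.7982
  2        25.00        22.6542        45.3083
  3        25.00        21.5651        64.6954
  4        25.00        20.5284        82.1137
  5     2,025.00     1,582.8682     7,914.3408
  Σ                  1,671.4141     8,130.2564
Price P = Σ PV = 1,671.4141.
Macaulay duration = Σ(t·PV) / P = 8,130.2564 / 1,671.4141 = 4.86430 years.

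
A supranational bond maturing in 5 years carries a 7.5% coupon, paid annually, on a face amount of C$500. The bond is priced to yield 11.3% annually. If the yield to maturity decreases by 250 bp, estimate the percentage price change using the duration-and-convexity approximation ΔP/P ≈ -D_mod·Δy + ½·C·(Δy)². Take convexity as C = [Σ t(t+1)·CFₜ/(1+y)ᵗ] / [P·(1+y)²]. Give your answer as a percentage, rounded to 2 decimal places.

With y = 0.113:
  t   CF        PV=CF/(1+0.113)^t    t·PV        t(t+1)·PV
  1        37.50        33.6927        33.6927          67.3854
  2        37.50        30.2720        60.5440         181.6319
  3        37.50        27.1986        81.5957         326.3826
  4        37.50        24.4372        97.7486         488.7431
  5       537.50       314.7043     1,573.5214       9,441.1283
  Σ                    430.3047     1,847.1024      10,505.2714
P = 430.3047; D_Mac = 4.29255 yrs; D_mod = 3.85673 yrs; C = 19.70792.
Duration effect: -3.85673 × (-0.025) = +0.096418
Convexity effect: 0.5 × 19.70792 × (-0.025)² = +0.0061587
ΔP/P ≈ +0.096418 + 0.0061587 = +0.102577 = +10.2577%.

+10.26%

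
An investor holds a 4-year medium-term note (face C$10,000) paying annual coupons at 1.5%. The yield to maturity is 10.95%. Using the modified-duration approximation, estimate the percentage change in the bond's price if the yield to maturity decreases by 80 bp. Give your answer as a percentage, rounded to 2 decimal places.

+2.81%

Periodic yield y = 0.1095. Modified duration first:
  t   CF        PV=CF/(1+0.1095)^t    t·PV
  1       150.00       135.1960       135.1960
  2       150.00       121.8531       243.7062
  3       150.00       109.8271       329.4812
  4    10,150.00     6,698.1800    26,792.7201
  Σ                  7,065.0562    27,501.1035
P = 7,065.0562; D_Mac = 3.89255 yrs; D_mod = 3.89255/(1+0.1095) = 3.50838 yrs.
ΔP/P ≈ -D_mod · Δy = -3.50838 × (-0.008) = +0.028067 = +2.8067%.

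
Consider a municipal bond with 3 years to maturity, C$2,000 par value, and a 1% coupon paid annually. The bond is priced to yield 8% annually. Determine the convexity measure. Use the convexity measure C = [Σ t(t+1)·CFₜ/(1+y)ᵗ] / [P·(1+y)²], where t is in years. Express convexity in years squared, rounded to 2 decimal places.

With y = 0.08:
  t   CF        PV=CF/(1+0.08)^t    t·PV        t(t+1)·PV
  1        20.00        18.5185        18.5185          37.0370
  2        20.00        17.1468        34.2936         102.8807
  3     2,020.00     1,603.5411     4,810.6234      19,242.4935
  Σ                  1,639.2064     4,863.4355      19,382.4112
P = 1,639.2064.
Convexity = Σ t(t+1)·PV / [P·(1+y)²] = 19,382.4112 / (1,639.2064 × 1.166400) = 10.13740.

10.14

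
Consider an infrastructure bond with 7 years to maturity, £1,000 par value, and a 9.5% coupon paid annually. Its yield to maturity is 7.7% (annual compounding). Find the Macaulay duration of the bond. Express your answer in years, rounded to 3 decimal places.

5.496 years

Periodic yield y = 0.077. Discount each cash flow and weight by its year:
  t   CF        PV=CF/(1+0.077)^t    t·PV
  1        95.00        88.2080        88.2080
  2        95.00        81.9016       163.8031
  3        95.00        76.0460       228.1381
  4        95.00        70.6091       282.4365
  5        95.00        65.5609       327.8046
  6        95.00        60.8737       365.2419
  7     1,095.00       651.4847     4,560.3926
  Σ                  1,094.6839     6,016.0249
Price P = Σ PV = 1,094.6839.
Macaulay duration = Σ(t·PV) / P = 6,016.0249 / 1,094.6839 = 5.49567 years.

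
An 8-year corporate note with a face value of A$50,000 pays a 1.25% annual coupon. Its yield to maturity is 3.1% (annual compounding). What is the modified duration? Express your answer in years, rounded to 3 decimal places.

7.403 years

Periodic yield y = 0.031. First find Macaulay duration:
  t   CF        PV=CF/(1+0.031)^t    t·PV
  1       625.00       606.2076       606.2076
  2       625.00       587.9802     1,175.9604
  3       625.00       570.3009     1,710.9026
  4       625.00       553.1531     2,212.6124
  5       625.00       536.5210     2,682.6048
  6       625.00       520.3889     3,122.3334
  7       625.00       504.7419     3,533.1933
  8    50,625.00    39,654.7954   317,238.3636
  Σ                 43,534.0889   332,282.1780
P = 43,534.0889; Macaulay duration = 332,282.1780 / 43,534.0889 = 7.63269 years.
Modified duration = D_Mac / (1 + y) = 7.63269 / 1.031 = 7.40319 years.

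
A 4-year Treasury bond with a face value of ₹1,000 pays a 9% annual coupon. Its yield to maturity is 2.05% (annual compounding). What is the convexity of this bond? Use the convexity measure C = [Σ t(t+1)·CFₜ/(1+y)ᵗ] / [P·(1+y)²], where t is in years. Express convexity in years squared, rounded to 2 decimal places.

With y = 0.0205:
  t   CF        PV=CF/(1+0.0205)^t    t·PV        t(t+1)·PV
  1        90.00        88.1921        88.1921         176.3841
  2        90.00        86.4204       172.8409         518.5227
  3        90.00        84.6844       254.0532       1,016.2130
  4     1,090.00     1,005.0194     4,020.0778      20,100.3888
  Σ                  1,264.3164     4,535.1639      21,811.5085
P = 1,264.3164.
Convexity = Σ t(t+1)·PV / [P·(1+y)²] = 21,811.5085 / (1,264.3164 × 1.041420) = 16.56548.

16.57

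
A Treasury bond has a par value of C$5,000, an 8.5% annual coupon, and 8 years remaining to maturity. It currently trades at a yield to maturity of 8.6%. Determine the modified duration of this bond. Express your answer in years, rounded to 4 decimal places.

Periodic yield y = 0.086. First find Macaulay duration:
  t   CF        PV=CF/(1+0.086)^t    t·PV
  1       425.00       391.3444       391.3444
  2       425.00       360.3539       720.7079
  3       425.00       331.8176       995.4529
  4       425.00       305.5411     1,222.1644
  5       425.00       281.3454     1,406.7270
  6       425.00       259.0657     1,554.3944
  7       425.00       238.5504     1,669.8528
  8     5,425.00     2,803.8911    22,431.1287
  Σ                  4,971.9097    30,391.7724
P = 4,971.9097; Macaulay duration = 30,391.7724 / 4,971.9097 = 6.11270 years.
Modified duration = D_Mac / (1 + y) = 6.11270 / 1.086 = 5.62863 years.

5.6286 years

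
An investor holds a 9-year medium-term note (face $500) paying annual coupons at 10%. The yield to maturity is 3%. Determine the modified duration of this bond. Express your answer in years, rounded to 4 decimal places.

Periodic yield y = 0.03. First find Macaulay duration:
  t   CF        PV=CF/(1+0.03)^t    t·PV
  1        50.00        48.5437        48.5437
  2        50.00        47.1298        94.2596
  3        50.00        45.7571       137.2712
  4        50.00        44.4244       177.6974
  5        50.00        43.1304       215.6522
  6        50.00        41.8742       251.2453
  7        50.00        40.6546       284.5820
  8        50.00        39.4705       315.7637
  9       550.00       421.5292     3,793.7628
  Σ                    772.5138     5,318.7780
P = 772.5138; Macaulay duration = 5,318.7780 / 772.5138 = 6.88503 years.
Modified duration = D_Mac / (1 + y) = 6.88503 / 1.03 = 6.68449 years.

6.6845 years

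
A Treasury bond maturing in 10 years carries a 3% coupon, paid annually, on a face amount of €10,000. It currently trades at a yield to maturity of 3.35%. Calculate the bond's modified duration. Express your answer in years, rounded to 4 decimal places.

8.4802 years

Periodic yield y = 0.0335. First find Macaulay duration:
  t   CF        PV=CF/(1+0.0335)^t    t·PV
  1       300.00       290.2758       290.2758
  2       300.00       280.8667       561.7335
  3       300.00       271.7627       815.2880
  4       300.00       262.9537     1,051.8149
  5       300.00       254.4303     1,272.1516
  6       300.00       246.1832     1,477.0991
  7       300.00       238.2034     1,667.4235
  8       300.00       230.4822     1,843.8577
  9       300.00       223.0113     2,007.1020
  10   10,300.00     7,408.5363    74,085.3633
  Σ                  9,706.7056    85,072.1093
P = 9,706.7056; Macaulay duration = 85,072.1093 / 9,706.7056 = 8.76426 years.
Modified duration = D_Mac / (1 + y) = 8.76426 / 1.0335 = 8.48018 years.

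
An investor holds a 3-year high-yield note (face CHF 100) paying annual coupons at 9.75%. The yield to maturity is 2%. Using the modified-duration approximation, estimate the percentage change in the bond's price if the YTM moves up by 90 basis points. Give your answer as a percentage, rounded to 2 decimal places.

-2.44%

Periodic yield y = 0.02. Modified duration first:
  t   CF        PV=CF/(1+0.02)^t    t·PV
  1         9.75         9.5588         9.5588
  2         9.75         9.3714        18.7428
  3       109.75       103.4199       310.2596
  Σ                    122.3501       338.5612
P = 122.3501; D_Mac = 2.76715 yrs; D_mod = 2.76715/(1+0.02) = 2.71289 yrs.
ΔP/P ≈ -D_mod · Δy = -2.71289 × (+0.009) = -0.024416 = -2.4416%.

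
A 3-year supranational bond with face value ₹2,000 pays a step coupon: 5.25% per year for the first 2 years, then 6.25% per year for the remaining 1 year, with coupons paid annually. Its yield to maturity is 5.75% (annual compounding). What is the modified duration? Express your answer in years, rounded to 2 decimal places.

2.70 years

Periodic yield y = 0.0575. First find Macaulay duration:
  t   CF        PV=CF/(1+0.0575)^t    t·PV
  1       105.00        99.2908        99.2908
  2       105.00        93.8920       187.7840
  3     2,125.00     1,796.8748     5,390.6243
  Σ                  1,990.0575     5,677.6990
P = 1,990.0575; Macaulay duration = 5,677.6990 / 1,990.0575 = 2.85303 years.
Modified duration = D_Mac / (1 + y) = 2.85303 / 1.0575 = 2.69790 years.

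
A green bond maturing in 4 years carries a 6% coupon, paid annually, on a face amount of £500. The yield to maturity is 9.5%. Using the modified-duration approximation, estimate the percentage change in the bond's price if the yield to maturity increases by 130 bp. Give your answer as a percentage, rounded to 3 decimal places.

Periodic yield y = 0.095. Modified duration first:
  t   CF        PV=CF/(1+0.095)^t    t·PV
  1        30.00        27.3973        27.3973
  2        30.00        25.0203        50.0407
  3        30.00        22.8496        68.5488
  4       530.00       368.6544     1,474.6175
  Σ                    443.9216     1,620.6043
P = 443.9216; D_Mac = 3.65065 yrs; D_mod = 3.65065/(1+0.095) = 3.33393 yrs.
ΔP/P ≈ -D_mod · Δy = -3.33393 × (+0.013) = -0.043341 = -4.3341%.

-4.334%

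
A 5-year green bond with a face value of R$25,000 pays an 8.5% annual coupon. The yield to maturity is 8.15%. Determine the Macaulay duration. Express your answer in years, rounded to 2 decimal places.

4.28 years

Periodic yield y = 0.0815. Discount each cash flow and weight by its year:
  t   CF        PV=CF/(1+0.0815)^t    t·PV
  1     2,125.00     1,964.8636     1,964.8636
  2     2,125.00     1,816.7948     3,633.5897
  3     2,125.00     1,679.8843     5,039.6528
  4     2,125.00     1,553.2910     6,213.1642
  5    27,125.00    18,333.1515    91,665.7576
  Σ                 25,347.9853   108,517.0279
Price P = Σ PV = 25,347.9853.
Macaulay duration = Σ(t·PV) / P = 108,517.0279 / 25,347.9853 = 4.28109 years.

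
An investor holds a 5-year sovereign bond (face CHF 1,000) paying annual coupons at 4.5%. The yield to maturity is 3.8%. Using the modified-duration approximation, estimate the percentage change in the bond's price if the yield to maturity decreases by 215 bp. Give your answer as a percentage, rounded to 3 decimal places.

Periodic yield y = 0.038. Modified duration first:
  t   CF        PV=CF/(1+0.038)^t    t·PV
  1        45.00        43.3526        43.3526
  2        45.00        41.7655        83.5310
  3        45.00        40.2365       120.7096
  4        45.00        38.7635       155.0540
  5     1,045.00       867.2205     4,336.1024
  Σ                  1,031.3386     4,738.7496
P = 1,031.3386; D_Mac = 4.59476 yrs; D_mod = 4.59476/(1+0.038) = 4.42655 yrs.
ΔP/P ≈ -D_mod · Δy = -4.42655 × (-0.0215) = +0.095171 = +9.5171%.

+9.517%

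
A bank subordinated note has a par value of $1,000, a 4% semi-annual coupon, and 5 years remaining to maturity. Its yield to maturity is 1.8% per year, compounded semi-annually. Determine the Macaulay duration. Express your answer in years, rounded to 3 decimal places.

4.606 years

Periodic yield y = 0.009. Discount each cash flow and weight by its period:
  t   CF        PV=CF/(1+0.009)^t    t·PV
  1        20.00        19.8216        19.8216
  2        20.00        19.6448        39.2896
  3        20.00        19.4696        58.4087
  4        20.00        19.2959        77.1837
  5        20.00        19.1238        95.6190
  6        20.00        18.9532       113.7193
  7        20.00        18.7842       131.4891
  8        20.00        18.6166       148.9329
  9        20.00        18.4506       166.0550
  10    1,020.00       932.5852     9,325.8518
  Σ                  1,104.7454    10,176.3708
Price P = Σ PV = 1,104.7454.
Macaulay duration = Σ(t·PV) / P = 10,176.3708 / 1,104.7454 = 9.21151 half-year periods.
In years: 9.21151 / 2 = 4.60575 years.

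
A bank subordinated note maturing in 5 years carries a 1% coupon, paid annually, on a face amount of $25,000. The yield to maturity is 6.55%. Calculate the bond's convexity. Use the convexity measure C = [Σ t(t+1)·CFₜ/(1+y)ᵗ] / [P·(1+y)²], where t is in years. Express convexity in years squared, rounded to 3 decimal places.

25.623

With y = 0.0655:
  t   CF        PV=CF/(1+0.0655)^t    t·PV        t(t+1)·PV
  1       250.00       234.6316       234.6316         469.2633
  2       250.00       220.2080       440.4160       1,321.2480
  3       250.00       206.6711       620.0132       2,480.0526
  4       250.00       193.9663       775.8650       3,879.3252
  5    25,250.00    18,386.2903    91,931.4514     551,588.7081
  Σ                 19,241.7672    94,002.3772     559,738.5972
P = 19,241.7672.
Convexity = Σ t(t+1)·PV / [P·(1+y)²] = 559,738.5972 / (19,241.7672 × 1.135290) = 25.62320.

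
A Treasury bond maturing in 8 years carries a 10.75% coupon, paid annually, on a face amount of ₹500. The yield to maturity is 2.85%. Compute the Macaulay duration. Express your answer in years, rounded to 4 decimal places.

Periodic yield y = 0.0285. Discount each cash flow and weight by its year:
  t   CF        PV=CF/(1+0.0285)^t    t·PV
  1        53.75        52.2606        52.2606
  2        53.75        50.8124       101.6248
  3        53.75        49.4044       148.2132
  4        53.75        48.0354       192.1415
  5        53.75        46.7043       233.5216
  6        53.75        45.4101       272.4607
  7        53.75        44.1518       309.0626
  8       553.75       442.2617     3,538.0939
  Σ                    779.0408     4,847.3790
Price P = Σ PV = 779.0408.
Macaulay duration = Σ(t·PV) / P = 4,847.3790 / 779.0408 = 6.22224 years.

6.2222 years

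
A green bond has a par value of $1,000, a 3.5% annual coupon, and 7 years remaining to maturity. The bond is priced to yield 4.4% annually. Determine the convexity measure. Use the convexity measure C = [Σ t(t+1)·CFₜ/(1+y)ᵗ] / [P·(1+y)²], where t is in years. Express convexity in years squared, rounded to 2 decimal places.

44.65

With y = 0.044:
  t   CF        PV=CF/(1+0.044)^t    t·PV        t(t+1)·PV
  1        35.00        33.5249        33.5249          67.0498
  2        35.00        32.1120        64.2240         192.6719
  3        35.00        30.7586        92.2758         369.1032
  4        35.00        29.4623       117.8490         589.2452
  5        35.00        28.2206       141.1028         846.6167
  6        35.00        27.0312       162.1871       1,135.3097
  7     1,035.00       765.6616     5,359.6311      42,877.0489
  Σ                    946.7711     5,970.7947      46,077.0452
P = 946.7711.
Convexity = Σ t(t+1)·PV / [P·(1+y)²] = 46,077.0452 / (946.7711 × 1.089936) = 44.65177.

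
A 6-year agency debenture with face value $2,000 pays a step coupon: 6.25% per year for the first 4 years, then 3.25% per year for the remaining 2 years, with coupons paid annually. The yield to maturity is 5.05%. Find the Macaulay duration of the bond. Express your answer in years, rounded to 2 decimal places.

5.20 years

Periodic yield y = 0.0505. Discount each cash flow and weight by its year:
  t   CF        PV=CF/(1+0.0505)^t    t·PV
  1       125.00       118.9910       118.9910
  2       125.00       113.2708       226.5416
  3       125.00       107.8256       323.4768
  4       125.00       102.6422       410.5686
  5        65.00        50.8081       254.0406
  6     2,065.00     1,536.5395     9,219.2367
  Σ                  2,030.0771    10,552.8552
Price P = Σ PV = 2,030.0771.
Macaulay duration = Σ(t·PV) / P = 10,552.8552 / 2,030.0771 = 5.19825 years.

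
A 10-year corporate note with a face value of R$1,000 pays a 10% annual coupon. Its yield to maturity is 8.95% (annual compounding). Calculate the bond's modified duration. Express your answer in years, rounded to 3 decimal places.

6.304 years

Periodic yield y = 0.0895. First find Macaulay duration:
  t   CF        PV=CF/(1+0.0895)^t    t·PV
  1       100.00        91.7852        91.7852
  2       100.00        84.2453       168.4905
  3       100.00        77.3247       231.9741
  4       100.00        70.9727       283.8906
  5       100.00        65.1424       325.7121
  6       100.00        59.7911       358.7466
  7       100.00        54.8794       384.1558
  8       100.00        50.3712       402.9694
  9       100.00        46.2333       416.0997
  10    1,100.00       466.7887     4,667.8871
  Σ                  1,067.5340     7,331.7112
P = 1,067.5340; Macaulay duration = 7,331.7112 / 1,067.5340 = 6.86790 years.
Modified duration = D_Mac / (1 + y) = 6.86790 / 1.0895 = 6.30371 years.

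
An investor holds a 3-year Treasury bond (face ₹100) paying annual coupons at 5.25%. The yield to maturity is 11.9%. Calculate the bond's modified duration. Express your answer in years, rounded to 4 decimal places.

Periodic yield y = 0.119. First find Macaulay duration:
  t   CF        PV=CF/(1+0.119)^t    t·PV
  1         5.25         4.6917         4.6917
  2         5.25         4.1928         8.3855
  3       105.25        75.1159       225.3477
  Σ                     84.0003       238.4249
P = 84.0003; Macaulay duration = 238.4249 / 84.0003 = 2.83838 years.
Modified duration = D_Mac / (1 + y) = 2.83838 / 1.119 = 2.53653 years.

2.5365 years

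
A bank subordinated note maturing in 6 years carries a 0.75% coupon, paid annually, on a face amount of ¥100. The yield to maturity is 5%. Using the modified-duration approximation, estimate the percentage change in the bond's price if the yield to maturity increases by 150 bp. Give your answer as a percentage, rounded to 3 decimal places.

Periodic yield y = 0.05. Modified duration first:
  t   CF        PV=CF/(1+0.05)^t    t·PV
  1         0.75         0.7143         0.7143
  2         0.75         0.6803         1.3605
  3         0.75         0.6479         1.9436
  4         0.75         0.6170         2.4681
  5         0.75         0.5876         2.9382
  6       100.75        75.1812       451.0872
  Σ                     78.4283       460.5120
P = 78.4283; D_Mac = 5.87176 yrs; D_mod = 5.87176/(1+0.05) = 5.59215 yrs.
ΔP/P ≈ -D_mod · Δy = -5.59215 × (+0.015) = -0.083882 = -8.3882%.

-8.388%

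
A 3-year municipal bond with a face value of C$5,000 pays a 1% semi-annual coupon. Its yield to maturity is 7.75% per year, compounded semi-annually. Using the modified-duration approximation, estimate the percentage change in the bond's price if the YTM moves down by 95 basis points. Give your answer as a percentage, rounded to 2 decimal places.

+2.71%

Periodic yield y = 0.03875. Modified duration first:
  t   CF        PV=CF/(1+0.03875)^t    t·PV
  1        25.00        24.0674        24.0674
  2        25.00        23.1696        46.3391
  3        25.00        22.3052        66.9157
  4        25.00        21.4732        85.8926
  5        25.00        20.6721       103.3606
  6     5,025.00     4,000.0908    24,000.5446
  Σ                  4,111.7782    24,327.1200
P = 4,111.7782; D_Mac = 5.91645 half-year periods = 2.95822 yrs; D_mod = 2.95822/(1+0.03875) = 2.84787 yrs.
ΔP/P ≈ -D_mod · Δy = -2.84787 × (-0.0095) = +0.027055 = +2.7055%.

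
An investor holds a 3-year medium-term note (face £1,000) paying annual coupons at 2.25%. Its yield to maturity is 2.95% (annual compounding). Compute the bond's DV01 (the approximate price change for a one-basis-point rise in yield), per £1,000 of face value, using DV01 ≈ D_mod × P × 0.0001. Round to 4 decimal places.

Periodic yield y = 0.0295.
  t   CF        PV=CF/(1+0.0295)^t    t·PV
  1        22.50        21.8553        21.8553
  2        22.50        21.2290        42.4580
  3     1,022.50       937.0964     2,811.2892
  Σ                    980.1807     2,875.6025
P = 980.1807; D_Mac = 2.93375 yrs; D_mod = 2.84968 yrs.
DV01 ≈ 2.84968 × 980.1807 × 0.0001 = 0.279320.

£0.2793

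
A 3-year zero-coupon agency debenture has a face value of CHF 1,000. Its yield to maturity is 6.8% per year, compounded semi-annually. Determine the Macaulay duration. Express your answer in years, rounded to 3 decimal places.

A zero-coupon bond has a single cash flow at maturity, so its Macaulay duration equals its maturity: 3 years.
(Equivalently: 6 semi-annual periods ÷ 2 = 3 years.)

3.000 years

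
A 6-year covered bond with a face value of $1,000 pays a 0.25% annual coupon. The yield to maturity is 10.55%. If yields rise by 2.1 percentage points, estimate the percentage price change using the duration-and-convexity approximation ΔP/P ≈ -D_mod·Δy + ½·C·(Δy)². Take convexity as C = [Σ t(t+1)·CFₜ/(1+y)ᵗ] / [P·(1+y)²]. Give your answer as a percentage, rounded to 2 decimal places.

With y = 0.1055:
  t   CF        PV=CF/(1+0.1055)^t    t·PV        t(t+1)·PV
  1         2.50         2.2614         2.2614           4.5228
  2         2.50         2.0456         4.0912          12.2737
  3         2.50         1.8504         5.5512          22.2047
  4         2.50         1.6738         6.6952          33.4761
  5         2.50         1.5141         7.5704          45.4221
  6     1,002.50       549.2017     3,295.2104      23,066.4728
  Σ                    558.5470     3,321.3798      23,184.3723
P = 558.5470; D_Mac = 5.94646 yrs; D_mod = 5.37898 yrs; C = 33.96394.
Duration effect: -5.37898 × (+0.021) = -0.112959
Convexity effect: 0.5 × 33.96394 × (0.021)² = +0.0074890
ΔP/P ≈ -0.112959 + 0.0074890 = -0.105470 = -10.5470%.

-10.55%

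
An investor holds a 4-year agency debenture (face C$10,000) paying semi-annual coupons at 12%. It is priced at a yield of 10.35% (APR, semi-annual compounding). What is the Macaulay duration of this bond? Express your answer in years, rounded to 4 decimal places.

Periodic yield y = 0.05175. Discount each cash flow and weight by its period:
  t   CF        PV=CF/(1+0.05175)^t    t·PV
  1       600.00       570.4778       570.4778
  2       600.00       542.4082     1,084.8163
  3       600.00       515.7197     1,547.1590
  4       600.00       490.3443     1,961.3774
  5       600.00       466.2176     2,331.0879
  6       600.00       443.2779     2,659.6677
  7       600.00       421.4670     2,950.2692
  8    10,600.00     7,079.5508    56,636.4061
  Σ                 10,529.4632    69,741.2613
Price P = Σ PV = 10,529.4632.
Macaulay duration = Σ(t·PV) / P = 69,741.2613 / 10,529.4632 = 6.62344 half-year periods.
In years: 6.62344 / 2 = 3.31172 years.

3.3117 years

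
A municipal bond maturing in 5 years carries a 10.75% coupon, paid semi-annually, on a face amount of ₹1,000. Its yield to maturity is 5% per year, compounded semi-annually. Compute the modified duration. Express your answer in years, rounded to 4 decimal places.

4.0157 years

Periodic yield y = 0.025. First find Macaulay duration:
  t   CF        PV=CF/(1+0.025)^t    t·PV
  1        53.75        52.4390        52.4390
  2        53.75        51.1600       102.3200
  3        53.75        49.9122       149.7367
  4        53.75        48.6948       194.7794
  5        53.75        47.5072       237.5358
  6        53.75        46.3485       278.0907
  7        53.75        45.2180       316.5260
  8        53.75        44.1151       352.9210
  9        53.75        43.0391       387.3523
  10    1,053.75       823.1878     8,231.8782
  Σ                  1,251.6218    10,303.5793
P = 1,251.6218; Macaulay duration = 10,303.5793 / 1,251.6218 = 8.23218 half-year periods = 4.11609 years.
Modified duration = D_Mac / (1 + y) = 4.11609 / 1.025 = 4.01570 years.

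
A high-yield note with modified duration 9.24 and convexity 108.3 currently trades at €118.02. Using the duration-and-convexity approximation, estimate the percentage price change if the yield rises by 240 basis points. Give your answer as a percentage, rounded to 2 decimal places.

Duration effect: -D_mod·Δy = -9.24 × (+0.024) = -0.221760
Convexity effect: ½·C·(Δy)² = 0.5 × 108.3 × (0.024)² = +0.0311904
ΔP/P ≈ -0.221760 + 0.0311904 = -0.1905696
= -19.05696%.

-19.06%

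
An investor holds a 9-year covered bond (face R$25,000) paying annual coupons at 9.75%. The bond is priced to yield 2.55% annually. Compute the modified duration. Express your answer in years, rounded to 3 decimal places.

6.772 years

Periodic yield y = 0.0255. First find Macaulay duration:
  t   CF        PV=CF/(1+0.0255)^t    t·PV
  1     2,437.50     2,376.8893     2,376.8893
  2     2,437.50     2,317.7858     4,635.5716
  3     2,437.50     2,260.1519     6,780.4557
  4     2,437.50     2,203.9512     8,815.8046
  5     2,437.50     2,149.1479    10,745.7394
  6     2,437.50     2,095.7073    12,574.2441
  7     2,437.50     2,043.5957    14,305.1696
  8     2,437.50     1,992.7798    15,942.2382
  9    27,437.50    21,873.7657   196,863.8910
  Σ                 39,313.7745   273,040.0036
P = 39,313.7745; Macaulay duration = 273,040.0036 / 39,313.7745 = 6.94515 years.
Modified duration = D_Mac / (1 + y) = 6.94515 / 1.0255 = 6.77245 years.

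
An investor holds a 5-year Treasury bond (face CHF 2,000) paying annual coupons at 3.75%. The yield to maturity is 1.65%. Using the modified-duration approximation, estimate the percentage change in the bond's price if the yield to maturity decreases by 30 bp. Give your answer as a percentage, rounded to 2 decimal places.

Periodic yield y = 0.0165. Modified duration first:
  t   CF        PV=CF/(1+0.0165)^t    t·PV
  1        75.00        73.7826        73.7826
  2        75.00        72.5849       145.1699
  3        75.00        71.4067       214.2202
  4        75.00        70.2476       280.9906
  5     2,075.00     1,911.9705     9,559.8525
  Σ                  2,199.9924    10,274.0157
P = 2,199.9924; D_Mac = 4.67002 yrs; D_mod = 4.67002/(1+0.0165) = 4.59422 yrs.
ΔP/P ≈ -D_mod · Δy = -4.59422 × (-0.003) = +0.013783 = +1.3783%.

+1.38%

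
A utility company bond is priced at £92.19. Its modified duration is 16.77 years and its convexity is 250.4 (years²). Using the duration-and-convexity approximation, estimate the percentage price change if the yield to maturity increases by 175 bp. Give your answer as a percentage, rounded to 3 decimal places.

-25.513%

Duration effect: -D_mod·Δy = -16.77 × (+0.0175) = -0.293475
Convexity effect: ½·C·(Δy)² = 0.5 × 250.4 × (0.0175)² = +0.0383425
ΔP/P ≈ -0.293475 + 0.0383425 = -0.2551325
= -25.51325%.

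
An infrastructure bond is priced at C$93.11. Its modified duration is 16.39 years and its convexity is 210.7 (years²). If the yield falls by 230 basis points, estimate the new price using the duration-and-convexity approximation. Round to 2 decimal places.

C$133.40

Duration effect: -D_mod·Δy = -16.39 × (-0.023) = +0.376970
Convexity effect: ½·C·(Δy)² = 0.5 × 210.7 × (-0.023)² = +0.05573015
ΔP/P ≈ +0.376970 + 0.05573015 = +0.43270015
New price ≈ 93.11 × (1 + 0.43270015) = 133.3987109665.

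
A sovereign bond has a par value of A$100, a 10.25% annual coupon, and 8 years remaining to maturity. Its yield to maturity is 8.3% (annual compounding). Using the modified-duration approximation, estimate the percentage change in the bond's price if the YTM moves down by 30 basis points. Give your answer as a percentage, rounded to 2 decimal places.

+1.65%

Periodic yield y = 0.083. Modified duration first:
  t   CF        PV=CF/(1+0.083)^t    t·PV
  1        10.25         9.4645         9.4645
  2        10.25         8.7391        17.4782
  3        10.25         8.0693        24.2080
  4        10.25         7.4509        29.8037
  5        10.25         6.8799        34.3995
  6        10.25         6.3526        38.1157
  7        10.25         5.8658        41.0604
  8       110.25        58.2574       466.0590
  Σ                    111.0795       660.5890
P = 111.0795; D_Mac = 5.94699 yrs; D_mod = 5.94699/(1+0.083) = 5.49122 yrs.
ΔP/P ≈ -D_mod · Δy = -5.49122 × (-0.003) = +0.016474 = +1.6474%.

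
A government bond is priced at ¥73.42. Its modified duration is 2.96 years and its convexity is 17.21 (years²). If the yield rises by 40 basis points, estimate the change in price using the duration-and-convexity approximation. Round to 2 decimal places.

-¥0.86

Duration effect: -D_mod·Δy = -2.96 × (+0.004) = -0.011840
Convexity effect: ½·C·(Δy)² = 0.5 × 17.21 × (0.004)² = +0.00013768
ΔP/P ≈ -0.011840 + 0.00013768 = -0.01170232
ΔP ≈ 73.42 × (-0.01170232) = -0.8591843344.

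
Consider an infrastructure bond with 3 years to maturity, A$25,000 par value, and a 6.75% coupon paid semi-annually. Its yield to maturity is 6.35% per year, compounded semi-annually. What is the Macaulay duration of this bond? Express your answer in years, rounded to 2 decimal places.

Periodic yield y = 0.03175. Discount each cash flow and weight by its period:
  t   CF        PV=CF/(1+0.03175)^t    t·PV
  1       843.75       817.7853       817.7853
  2       843.75       792.6196     1,585.2393
  3       843.75       768.2284     2,304.6852
  4       843.75       744.5877     2,978.3509
  5       843.75       721.6746     3,608.3728
  6    25,843.75    21,424.3999   128,546.3993
  Σ                 25,269.2955   139,840.8329
Price P = Σ PV = 25,269.2955.
Macaulay duration = Σ(t·PV) / P = 139,840.8329 / 25,269.2955 = 5.53402 half-year periods.
In years: 5.53402 / 2 = 2.76701 years.

2.77 years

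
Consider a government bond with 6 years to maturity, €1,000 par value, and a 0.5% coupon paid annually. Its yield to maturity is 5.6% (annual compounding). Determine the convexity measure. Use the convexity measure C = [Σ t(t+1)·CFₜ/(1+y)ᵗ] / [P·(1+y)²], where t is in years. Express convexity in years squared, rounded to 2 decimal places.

36.93

With y = 0.056:
  t   CF        PV=CF/(1+0.056)^t    t·PV        t(t+1)·PV
  1         5.00         4.7348         4.7348           9.4697
  2         5.00         4.4838         8.9675          26.9025
  3         5.00         4.2460        12.7379          50.9518
  4         5.00         4.0208        16.0833          80.4163
  5         5.00         3.8076        19.0380         114.2278
  6     1,005.00       724.7405     4,348.4432      30,439.1025
  Σ                    746.0335     4,410.0048      30,721.0706
P = 746.0335.
Convexity = Σ t(t+1)·PV / [P·(1+y)²] = 30,721.0706 / (746.0335 × 1.115136) = 36.92752.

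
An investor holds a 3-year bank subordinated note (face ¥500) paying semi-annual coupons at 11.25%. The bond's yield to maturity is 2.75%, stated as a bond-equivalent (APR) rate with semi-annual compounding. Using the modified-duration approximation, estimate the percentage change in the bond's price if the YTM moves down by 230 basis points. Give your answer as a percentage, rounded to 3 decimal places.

Periodic yield y = 0.01375. Modified duration first:
  t   CF        PV=CF/(1+0.01375)^t    t·PV
  1       28.125        27.7435        27.7435
  2       28.125        27.3672        54.7345
  3       28.125        26.9960        80.9881
  4       28.125        26.6299       106.5195
  5       28.125        26.2687       131.3434
  6      528.125       486.5769     2,919.4616
  Σ                    621.5823     3,320.7906
P = 621.5823; D_Mac = 5.34248 half-year periods = 2.67124 yrs; D_mod = 2.67124/(1+0.01375) = 2.63501 yrs.
ΔP/P ≈ -D_mod · Δy = -2.63501 × (-0.023) = +0.060605 = +6.0605%.

+6.061%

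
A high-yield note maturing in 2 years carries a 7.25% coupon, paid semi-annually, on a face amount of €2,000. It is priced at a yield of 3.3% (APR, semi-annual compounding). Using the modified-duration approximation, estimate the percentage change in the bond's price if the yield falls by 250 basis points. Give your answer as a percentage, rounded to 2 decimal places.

Periodic yield y = 0.0165. Modified duration first:
  t   CF        PV=CF/(1+0.0165)^t    t·PV
  1        72.50        71.3232        71.3232
  2        72.50        70.1654       140.3309
  3        72.50        69.0265       207.0795
  4     2,072.50     1,941.1764     7,764.7057
  Σ                  2,151.6915     8,183.4392
P = 2,151.6915; D_Mac = 3.80326 half-year periods = 1.90163 yrs; D_mod = 1.90163/(1+0.0165) = 1.87076 yrs.
ΔP/P ≈ -D_mod · Δy = -1.87076 × (-0.025) = +0.046769 = +4.6769%.

+4.68%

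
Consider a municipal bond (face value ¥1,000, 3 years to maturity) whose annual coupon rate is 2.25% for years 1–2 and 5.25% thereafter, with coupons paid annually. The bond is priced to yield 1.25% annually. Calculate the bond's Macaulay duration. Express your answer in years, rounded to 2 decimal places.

2.94 years

Periodic yield y = 0.0125. Discount each cash flow and weight by its year:
  t   CF        PV=CF/(1+0.0125)^t    t·PV
  1        22.50        22.2222        22.2222
  2        22.50        21.9479        43.8957
  3     1,052.50     1,013.9978     3,041.9934
  Σ                  1,058.1679     3,108.1113
Price P = Σ PV = 1,058.1679.
Macaulay duration = Σ(t·PV) / P = 3,108.1113 / 1,058.1679 = 2.93726 years.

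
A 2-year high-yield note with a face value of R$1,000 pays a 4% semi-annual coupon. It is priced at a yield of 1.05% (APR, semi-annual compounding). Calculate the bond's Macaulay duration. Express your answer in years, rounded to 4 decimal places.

Periodic yield y = 0.00525. Discount each cash flow and weight by its period:
  t   CF        PV=CF/(1+0.00525)^t    t·PV
  1        20.00        19.8955        19.8955
  2        20.00        19.7916        39.5833
  3        20.00        19.6883        59.0648
  4     1,020.00       998.8582     3,995.4328
  Σ                  1,058.2337     4,113.9765
Price P = Σ PV = 1,058.2337.
Macaulay duration = Σ(t·PV) / P = 4,113.9765 / 1,058.2337 = 3.88759 half-year periods.
In years: 3.88759 / 2 = 1.94379 years.

1.9438 years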